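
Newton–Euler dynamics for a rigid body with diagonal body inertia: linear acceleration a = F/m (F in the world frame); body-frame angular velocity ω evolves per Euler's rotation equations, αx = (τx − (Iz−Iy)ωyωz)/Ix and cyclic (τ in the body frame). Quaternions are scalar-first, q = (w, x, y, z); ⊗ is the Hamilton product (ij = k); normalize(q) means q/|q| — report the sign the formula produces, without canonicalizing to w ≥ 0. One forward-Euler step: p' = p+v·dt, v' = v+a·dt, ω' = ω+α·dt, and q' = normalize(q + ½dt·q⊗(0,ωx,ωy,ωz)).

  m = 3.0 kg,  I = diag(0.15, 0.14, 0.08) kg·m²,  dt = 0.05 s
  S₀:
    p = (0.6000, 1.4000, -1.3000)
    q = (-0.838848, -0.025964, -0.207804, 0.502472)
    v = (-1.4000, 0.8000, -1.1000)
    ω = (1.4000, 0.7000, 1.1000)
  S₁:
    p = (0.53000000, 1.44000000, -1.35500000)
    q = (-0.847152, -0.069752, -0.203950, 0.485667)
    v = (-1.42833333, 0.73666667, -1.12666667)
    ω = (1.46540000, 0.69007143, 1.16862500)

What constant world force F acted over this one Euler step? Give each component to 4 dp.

F = (-1.7000, -3.8000, -1.6000)

Δv = v₁−v₀ = (-0.02833333, -0.06333333, -0.02666667)
F = m·Δv/dt = (-1.7000, -3.8000, -1.6000)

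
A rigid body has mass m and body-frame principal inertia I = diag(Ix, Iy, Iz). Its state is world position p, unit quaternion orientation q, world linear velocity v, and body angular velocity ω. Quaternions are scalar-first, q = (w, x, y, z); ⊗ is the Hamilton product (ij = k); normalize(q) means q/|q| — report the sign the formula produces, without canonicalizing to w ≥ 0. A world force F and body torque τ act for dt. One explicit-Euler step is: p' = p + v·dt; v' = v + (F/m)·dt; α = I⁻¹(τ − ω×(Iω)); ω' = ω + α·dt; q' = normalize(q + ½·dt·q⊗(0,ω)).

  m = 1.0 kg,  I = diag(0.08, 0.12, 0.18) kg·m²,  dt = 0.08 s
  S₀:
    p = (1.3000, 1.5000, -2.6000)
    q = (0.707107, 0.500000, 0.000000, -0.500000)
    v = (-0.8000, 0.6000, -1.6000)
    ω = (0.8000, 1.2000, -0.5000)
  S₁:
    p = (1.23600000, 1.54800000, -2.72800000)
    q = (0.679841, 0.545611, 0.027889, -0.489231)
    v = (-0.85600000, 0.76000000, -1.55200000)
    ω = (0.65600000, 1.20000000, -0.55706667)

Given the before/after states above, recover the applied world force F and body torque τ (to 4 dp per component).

F = (-0.7000, 2.0000, 0.6000)
τ = (-0.1800, 0.0400, -0.0900)

velocity change Δv = (-0.05600000, 0.16000000, 0.04800000)
F = m·Δv/dt = (-0.7000, 2.0000, 0.6000)
rate change Δω = (-0.14400000, 0.00000000, -0.05706667)
I·α + gyro = (-0.1800, 0.0400, -0.0900)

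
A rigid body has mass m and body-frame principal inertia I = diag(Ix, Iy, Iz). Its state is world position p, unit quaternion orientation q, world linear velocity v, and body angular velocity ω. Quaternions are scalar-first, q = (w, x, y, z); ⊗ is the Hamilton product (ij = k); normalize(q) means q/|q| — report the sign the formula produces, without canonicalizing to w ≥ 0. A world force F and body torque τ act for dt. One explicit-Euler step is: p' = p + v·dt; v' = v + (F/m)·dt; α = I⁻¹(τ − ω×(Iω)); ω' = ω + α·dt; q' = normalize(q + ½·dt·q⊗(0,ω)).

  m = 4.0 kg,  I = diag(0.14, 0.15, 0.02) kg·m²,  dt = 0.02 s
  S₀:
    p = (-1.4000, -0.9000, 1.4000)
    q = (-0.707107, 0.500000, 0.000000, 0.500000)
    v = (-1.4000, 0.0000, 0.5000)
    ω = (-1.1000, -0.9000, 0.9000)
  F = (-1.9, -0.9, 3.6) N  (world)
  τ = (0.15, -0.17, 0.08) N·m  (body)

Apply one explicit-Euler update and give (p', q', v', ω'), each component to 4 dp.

angular accel α = (0.3193, -0.3413, 3.5050)
new body rate ω' = (-1.0936, -0.9068, 0.9701)
q⊗(0,ω) = (0.1000000, 1.2278177, -0.3636037, -1.0863963)
q + ½dt·q⊗(0,ω), renormalized = (-0.7060, 0.5122, -0.0036, 0.4891)
linear accel F/m = (-0.4750, -0.2250, 0.9000)
p + v·dt = (-1.4280, -0.9000, 1.4100)
v' = v + a·dt = (-1.4095, -0.0045, 0.5180)

p' = (-1.4280, -0.9000, 1.4100)
q' = (-0.7060, 0.5122, -0.0036, 0.4891)
v' = (-1.4095, -0.0045, 0.5180)
ω' = (-1.0936, -0.9068, 0.9701)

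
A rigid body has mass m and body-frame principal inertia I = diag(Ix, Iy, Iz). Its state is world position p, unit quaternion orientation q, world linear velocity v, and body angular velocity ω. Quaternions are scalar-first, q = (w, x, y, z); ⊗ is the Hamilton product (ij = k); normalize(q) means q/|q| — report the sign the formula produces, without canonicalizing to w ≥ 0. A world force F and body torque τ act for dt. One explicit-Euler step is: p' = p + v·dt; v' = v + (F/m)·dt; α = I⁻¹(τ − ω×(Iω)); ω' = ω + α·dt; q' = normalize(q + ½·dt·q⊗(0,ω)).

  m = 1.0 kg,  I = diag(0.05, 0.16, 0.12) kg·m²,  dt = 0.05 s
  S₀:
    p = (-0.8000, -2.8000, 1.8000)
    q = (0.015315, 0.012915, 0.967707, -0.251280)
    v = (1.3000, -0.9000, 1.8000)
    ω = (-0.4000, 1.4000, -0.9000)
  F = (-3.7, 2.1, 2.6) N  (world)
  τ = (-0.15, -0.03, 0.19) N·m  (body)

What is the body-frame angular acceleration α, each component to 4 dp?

ω×(Iω) gyroscopic = (0.0504, -0.0252, -0.0616)
angular accel α = (-4.0080, -0.0300, 2.0967)

α = (-4.0080, -0.0300, 2.0967)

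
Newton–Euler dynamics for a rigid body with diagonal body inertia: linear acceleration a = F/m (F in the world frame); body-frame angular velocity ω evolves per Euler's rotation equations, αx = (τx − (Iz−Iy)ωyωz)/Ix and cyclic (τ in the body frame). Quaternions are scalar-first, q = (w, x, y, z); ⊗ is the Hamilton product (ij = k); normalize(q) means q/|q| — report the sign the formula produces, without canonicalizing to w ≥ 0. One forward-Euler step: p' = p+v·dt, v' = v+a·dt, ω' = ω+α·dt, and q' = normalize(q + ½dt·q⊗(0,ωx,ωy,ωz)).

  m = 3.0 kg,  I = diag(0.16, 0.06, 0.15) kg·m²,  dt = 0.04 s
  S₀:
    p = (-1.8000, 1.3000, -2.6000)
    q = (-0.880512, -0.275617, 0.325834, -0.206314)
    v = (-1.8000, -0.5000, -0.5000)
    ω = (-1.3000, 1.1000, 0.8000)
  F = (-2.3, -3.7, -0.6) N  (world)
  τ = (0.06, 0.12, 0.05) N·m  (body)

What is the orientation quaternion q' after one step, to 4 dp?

q' = (-0.8909, -0.2428, 0.3160, -0.2178)

Hamilton product q⊗(0,ω) = (-0.5516683, 1.6322782, -0.4798614, -0.5840041)
q + ½dt·q⊗(0,ω), renormalized = (-0.8909, -0.2428, 0.3160, -0.2178)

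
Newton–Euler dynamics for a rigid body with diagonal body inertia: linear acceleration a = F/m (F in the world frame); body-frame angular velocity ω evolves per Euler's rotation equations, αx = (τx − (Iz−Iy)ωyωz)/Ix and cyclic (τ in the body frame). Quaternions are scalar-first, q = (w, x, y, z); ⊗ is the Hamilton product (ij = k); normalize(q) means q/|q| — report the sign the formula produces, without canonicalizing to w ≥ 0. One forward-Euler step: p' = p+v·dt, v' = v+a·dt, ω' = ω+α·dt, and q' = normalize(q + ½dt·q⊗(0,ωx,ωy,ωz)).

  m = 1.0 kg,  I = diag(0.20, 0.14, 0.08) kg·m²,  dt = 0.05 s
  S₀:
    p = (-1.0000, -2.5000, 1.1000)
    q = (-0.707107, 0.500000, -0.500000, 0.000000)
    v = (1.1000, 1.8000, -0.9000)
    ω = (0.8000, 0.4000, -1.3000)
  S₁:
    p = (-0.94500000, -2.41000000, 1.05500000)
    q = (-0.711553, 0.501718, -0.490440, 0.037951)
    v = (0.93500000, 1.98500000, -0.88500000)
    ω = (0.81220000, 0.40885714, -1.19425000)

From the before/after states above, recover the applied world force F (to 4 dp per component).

v₁ − v₀ = (-0.16500000, 0.18500000, 0.01500000)
F = m·Δv/dt = (-3.3000, 3.7000, 0.3000)

F = (-3.3000, 3.7000, 0.3000)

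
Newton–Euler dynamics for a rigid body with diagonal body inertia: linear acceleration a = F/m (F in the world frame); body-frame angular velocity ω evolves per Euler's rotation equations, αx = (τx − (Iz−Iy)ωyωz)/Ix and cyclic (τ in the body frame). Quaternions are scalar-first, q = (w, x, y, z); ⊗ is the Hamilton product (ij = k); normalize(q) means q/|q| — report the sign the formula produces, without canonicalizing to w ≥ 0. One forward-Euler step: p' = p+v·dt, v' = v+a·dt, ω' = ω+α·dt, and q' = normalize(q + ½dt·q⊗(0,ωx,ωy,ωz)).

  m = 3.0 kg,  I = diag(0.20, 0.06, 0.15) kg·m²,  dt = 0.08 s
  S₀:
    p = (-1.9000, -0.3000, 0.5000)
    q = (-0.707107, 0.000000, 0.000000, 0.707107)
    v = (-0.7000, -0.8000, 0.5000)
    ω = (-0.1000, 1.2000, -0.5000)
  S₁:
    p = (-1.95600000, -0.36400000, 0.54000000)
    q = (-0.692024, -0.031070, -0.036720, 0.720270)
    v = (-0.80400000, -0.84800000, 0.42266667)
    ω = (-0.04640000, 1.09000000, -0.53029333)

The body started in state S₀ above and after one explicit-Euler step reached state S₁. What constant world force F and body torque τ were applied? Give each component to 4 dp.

F = (-3.9000, -1.8000, -2.9000)
τ = (0.0800, -0.0800, -0.0400)

Δω = ω₁−ω₀ = (0.05360000, -0.11000000, -0.03029333)
ω₀×(Iω₀) = (-0.0540, 0.0025, 0.0168)
I·α + gyro = (0.0800, -0.0800, -0.0400)
v₁ − v₀ = (-0.10400000, -0.04800000, -0.07733333)
F = m·Δv/dt = (-3.9000, -1.8000, -2.9000)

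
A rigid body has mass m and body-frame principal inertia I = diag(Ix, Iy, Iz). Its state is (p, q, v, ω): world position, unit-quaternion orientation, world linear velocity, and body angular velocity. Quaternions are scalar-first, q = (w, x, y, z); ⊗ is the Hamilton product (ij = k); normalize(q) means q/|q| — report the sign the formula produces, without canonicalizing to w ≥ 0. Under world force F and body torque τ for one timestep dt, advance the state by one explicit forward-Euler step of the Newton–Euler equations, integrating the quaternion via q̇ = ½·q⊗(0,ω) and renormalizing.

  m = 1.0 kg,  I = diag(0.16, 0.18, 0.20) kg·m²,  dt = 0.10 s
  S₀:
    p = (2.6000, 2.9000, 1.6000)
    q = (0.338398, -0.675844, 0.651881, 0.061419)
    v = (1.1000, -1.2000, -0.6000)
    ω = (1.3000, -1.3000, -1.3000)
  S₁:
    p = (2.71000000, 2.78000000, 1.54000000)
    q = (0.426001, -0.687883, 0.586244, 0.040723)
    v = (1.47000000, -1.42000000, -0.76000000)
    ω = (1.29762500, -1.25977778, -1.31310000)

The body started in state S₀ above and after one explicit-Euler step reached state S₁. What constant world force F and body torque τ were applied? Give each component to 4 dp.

F = (3.7000, -2.2000, -1.6000)
τ = (0.0300, 0.1400, -0.0600)

Δω = ω₁−ω₀ = (-0.00237500, 0.04022222, -0.01310000)
gyro term ω₀×Iω₀ = (0.0338, 0.0676, -0.0338)
applied torque τ = (0.0300, 0.1400, -0.0600)
velocity change Δv = (0.37000000, -0.22000000, -0.16000000)
applied force F = (3.7000, -2.2000, -1.6000)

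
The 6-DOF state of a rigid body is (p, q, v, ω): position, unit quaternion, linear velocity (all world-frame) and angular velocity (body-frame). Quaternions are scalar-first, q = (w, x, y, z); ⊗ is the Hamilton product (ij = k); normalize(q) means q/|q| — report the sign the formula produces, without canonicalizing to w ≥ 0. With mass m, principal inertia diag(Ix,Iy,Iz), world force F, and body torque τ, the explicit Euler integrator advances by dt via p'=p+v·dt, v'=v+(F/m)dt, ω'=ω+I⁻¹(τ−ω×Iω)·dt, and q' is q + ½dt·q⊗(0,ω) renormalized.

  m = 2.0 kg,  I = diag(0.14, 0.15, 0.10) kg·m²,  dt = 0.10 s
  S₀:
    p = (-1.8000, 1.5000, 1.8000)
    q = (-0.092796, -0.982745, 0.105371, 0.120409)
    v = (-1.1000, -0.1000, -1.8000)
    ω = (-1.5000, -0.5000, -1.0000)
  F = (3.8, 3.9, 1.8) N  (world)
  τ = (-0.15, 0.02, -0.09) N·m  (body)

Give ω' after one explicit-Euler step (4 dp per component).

precession coupling ω×(Iω) = (-0.0250, 0.0600, 0.0075)
α = I⁻¹(τ − ω×Iω) = (-0.8929, -0.2667, -0.9750)
ω' = ω + α·dt = (-1.5893, -0.5267, -1.0975)

ω' = (-1.5893, -0.5267, -1.0975)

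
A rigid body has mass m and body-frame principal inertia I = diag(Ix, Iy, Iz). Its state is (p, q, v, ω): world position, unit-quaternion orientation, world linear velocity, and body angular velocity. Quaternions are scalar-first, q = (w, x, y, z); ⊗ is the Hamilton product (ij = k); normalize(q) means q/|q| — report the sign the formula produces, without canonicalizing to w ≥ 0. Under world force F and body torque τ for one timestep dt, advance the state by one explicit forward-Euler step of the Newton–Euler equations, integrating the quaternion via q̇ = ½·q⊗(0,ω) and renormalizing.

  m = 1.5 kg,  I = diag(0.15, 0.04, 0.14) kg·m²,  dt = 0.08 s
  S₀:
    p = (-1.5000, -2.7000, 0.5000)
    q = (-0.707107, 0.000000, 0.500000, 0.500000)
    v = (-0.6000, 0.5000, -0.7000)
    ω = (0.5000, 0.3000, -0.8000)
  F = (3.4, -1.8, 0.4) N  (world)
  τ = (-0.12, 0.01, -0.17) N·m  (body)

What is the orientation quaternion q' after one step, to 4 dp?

q⊗(0,ω) = (0.2500000, -0.9035535, 0.0378679, 0.3156856)
updated quaternion q' = (-0.6966, -0.0361, 0.5011, 0.5122)

q' = (-0.6966, -0.0361, 0.5011, 0.5122)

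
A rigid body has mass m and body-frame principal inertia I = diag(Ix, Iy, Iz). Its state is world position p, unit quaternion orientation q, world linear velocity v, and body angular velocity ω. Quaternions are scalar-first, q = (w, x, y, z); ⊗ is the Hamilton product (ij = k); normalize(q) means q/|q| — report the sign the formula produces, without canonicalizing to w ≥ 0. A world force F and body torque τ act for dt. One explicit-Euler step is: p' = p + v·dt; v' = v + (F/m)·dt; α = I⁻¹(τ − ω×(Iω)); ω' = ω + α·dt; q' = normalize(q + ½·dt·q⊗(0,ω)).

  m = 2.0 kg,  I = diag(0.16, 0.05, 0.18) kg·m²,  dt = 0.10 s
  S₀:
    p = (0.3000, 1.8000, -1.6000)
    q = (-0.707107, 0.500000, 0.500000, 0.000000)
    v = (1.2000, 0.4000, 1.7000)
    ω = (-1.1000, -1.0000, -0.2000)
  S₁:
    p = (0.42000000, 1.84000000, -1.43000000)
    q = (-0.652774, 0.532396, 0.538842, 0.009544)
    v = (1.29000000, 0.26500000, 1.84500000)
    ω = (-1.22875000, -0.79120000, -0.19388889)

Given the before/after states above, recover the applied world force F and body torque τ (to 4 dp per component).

v₁ − v₀ = (0.09000000, -0.13500000, 0.14500000)
applied force F = (1.8000, -2.7000, 2.9000)
ω₁ − ω₀ = (-0.12875000, 0.20880000, 0.00611111)
applied torque τ = (-0.1800, 0.1000, -0.1100)

F = (1.8000, -2.7000, 2.9000)
τ = (-0.1800, 0.1000, -0.1100)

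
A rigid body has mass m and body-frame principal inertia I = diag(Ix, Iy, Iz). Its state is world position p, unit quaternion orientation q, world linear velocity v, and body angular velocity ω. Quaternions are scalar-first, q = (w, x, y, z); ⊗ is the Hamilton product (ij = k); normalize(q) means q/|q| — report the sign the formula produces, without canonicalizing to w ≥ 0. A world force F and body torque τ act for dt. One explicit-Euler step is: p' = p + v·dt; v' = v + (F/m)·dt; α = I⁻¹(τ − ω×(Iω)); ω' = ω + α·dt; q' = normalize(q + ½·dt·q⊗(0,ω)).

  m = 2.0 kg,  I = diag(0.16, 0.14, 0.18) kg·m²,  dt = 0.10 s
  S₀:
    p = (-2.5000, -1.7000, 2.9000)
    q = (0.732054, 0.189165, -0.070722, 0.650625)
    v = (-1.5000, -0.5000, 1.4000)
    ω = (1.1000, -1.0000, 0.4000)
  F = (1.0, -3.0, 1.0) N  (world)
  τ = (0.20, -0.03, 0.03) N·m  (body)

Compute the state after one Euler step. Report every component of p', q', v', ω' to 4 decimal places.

p' = (-2.6500, -1.7500, 3.0400)
q' = (0.7030, 0.2598, -0.0751, 0.6578)
v' = (-1.4500, -0.6500, 1.4500)
ω' = (1.2350, -1.0151, 0.4044)

p' = p + v·dt = (-2.6500, -1.7500, 3.0400)
v' = v + a·dt = (-1.4500, -0.6500, 1.4500)
ω×(Iω) gyroscopic = (-0.0160, -0.0088, 0.0220)
(τ − ω×Iω)/I = (1.3500, -0.1514, 0.0444)
new body rate ω' = (1.2350, -1.0151, 0.4044)
q⊗(0,ω) = (-0.5390535, 1.4275956, -0.0920325, 0.1814508)
q' = normalize(q + ½dt·q⊗(0,ω)) = (0.7030, 0.2598, -0.0751, 0.6578)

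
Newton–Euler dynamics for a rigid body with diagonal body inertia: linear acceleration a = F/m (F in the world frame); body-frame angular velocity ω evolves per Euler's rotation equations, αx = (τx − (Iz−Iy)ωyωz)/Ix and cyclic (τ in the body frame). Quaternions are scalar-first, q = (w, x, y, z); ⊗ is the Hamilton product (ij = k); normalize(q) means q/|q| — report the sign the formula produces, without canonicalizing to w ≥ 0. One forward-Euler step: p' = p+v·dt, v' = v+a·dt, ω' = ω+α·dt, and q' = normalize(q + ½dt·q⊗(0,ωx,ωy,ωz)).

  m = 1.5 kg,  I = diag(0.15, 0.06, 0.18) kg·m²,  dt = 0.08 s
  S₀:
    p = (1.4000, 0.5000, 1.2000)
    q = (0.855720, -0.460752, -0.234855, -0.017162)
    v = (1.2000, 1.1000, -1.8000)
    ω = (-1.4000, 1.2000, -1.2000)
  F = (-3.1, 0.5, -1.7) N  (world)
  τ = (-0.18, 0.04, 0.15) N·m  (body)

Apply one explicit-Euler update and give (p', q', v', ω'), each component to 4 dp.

a = F/m = (-2.0667, 0.3333, -1.1333)
new position p' = (1.4960, 0.5880, 1.0560)
v + (F/m)dt = (1.0347, 1.1267, -1.8907)
precession coupling ω×(Iω) = (-0.1728, -0.0504, 0.1512)
angular accel α = (-0.0480, 1.5067, -0.0067)
ω + α·dt = (-1.4038, 1.3205, -1.2005)
q⊗(0,ω) = (-0.3838212, -0.8955876, 0.4979884, -1.9085634)
q' = normalize(q + ½dt·q⊗(0,ω)) = (0.8371, -0.4947, -0.2141, -0.0931)

p' = (1.4960, 0.5880, 1.0560)
q' = (0.8371, -0.4947, -0.2141, -0.0931)
v' = (1.0347, 1.1267, -1.8907)
ω' = (-1.4038, 1.3205, -1.2005)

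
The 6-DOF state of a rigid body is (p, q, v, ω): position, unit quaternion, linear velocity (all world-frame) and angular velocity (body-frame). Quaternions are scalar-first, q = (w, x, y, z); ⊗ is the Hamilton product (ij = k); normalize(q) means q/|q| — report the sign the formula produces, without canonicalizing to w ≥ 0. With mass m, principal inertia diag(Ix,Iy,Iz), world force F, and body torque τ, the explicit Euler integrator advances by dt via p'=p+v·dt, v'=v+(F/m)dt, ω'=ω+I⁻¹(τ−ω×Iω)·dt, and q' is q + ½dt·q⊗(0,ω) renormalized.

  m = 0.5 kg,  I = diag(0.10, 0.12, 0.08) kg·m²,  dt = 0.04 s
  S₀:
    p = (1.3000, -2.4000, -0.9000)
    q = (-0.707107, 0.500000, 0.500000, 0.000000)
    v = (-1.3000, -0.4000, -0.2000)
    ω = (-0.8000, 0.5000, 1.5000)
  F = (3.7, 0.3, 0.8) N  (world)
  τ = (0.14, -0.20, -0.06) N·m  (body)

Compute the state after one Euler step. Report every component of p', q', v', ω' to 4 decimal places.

p' = (1.2480, -2.4160, -0.9080)
q' = (-0.7037, 0.5260, 0.4776, -0.0082)
v' = (-1.0040, -0.3760, -0.1360)
ω' = (-0.7320, 0.4413, 1.4740)

a = (7.4000, 0.6000, 1.6000)
p' = p + v·dt = (1.2480, -2.4160, -0.9080)
v' = v + a·dt = (-1.0040, -0.3760, -0.1360)
gyro term ω×Iω = (-0.0300, -0.0240, -0.0080)
α = I⁻¹(τ − ω×Iω) = (1.7000, -1.4667, -0.6500)
new body rate ω' = (-0.7320, 0.4413, 1.4740)
q⊗(0,ω) = (0.1500000, 1.3156856, -1.1035535, -0.4106605)
updated quaternion q' = (-0.7037, 0.5260, 0.4776, -0.0082)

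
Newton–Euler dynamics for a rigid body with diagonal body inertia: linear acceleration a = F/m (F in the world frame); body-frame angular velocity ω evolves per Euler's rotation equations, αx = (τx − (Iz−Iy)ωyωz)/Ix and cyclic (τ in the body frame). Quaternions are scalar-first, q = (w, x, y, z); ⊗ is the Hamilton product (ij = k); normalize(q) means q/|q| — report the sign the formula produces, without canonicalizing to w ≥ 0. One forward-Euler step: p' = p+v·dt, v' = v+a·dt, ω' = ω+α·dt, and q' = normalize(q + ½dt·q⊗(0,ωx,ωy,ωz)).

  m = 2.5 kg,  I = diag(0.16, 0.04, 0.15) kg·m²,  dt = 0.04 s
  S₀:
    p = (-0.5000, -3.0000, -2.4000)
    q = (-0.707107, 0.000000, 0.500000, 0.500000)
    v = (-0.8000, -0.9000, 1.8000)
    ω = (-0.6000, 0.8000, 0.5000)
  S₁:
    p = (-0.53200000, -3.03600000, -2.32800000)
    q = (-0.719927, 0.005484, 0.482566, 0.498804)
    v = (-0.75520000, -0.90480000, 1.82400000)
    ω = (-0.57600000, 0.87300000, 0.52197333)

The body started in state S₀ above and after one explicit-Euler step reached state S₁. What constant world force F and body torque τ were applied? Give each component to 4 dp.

F = (2.8000, -0.3000, 1.5000)
τ = (0.1400, 0.0700, 0.1400)

v₁ − v₀ = (0.04480000, -0.00480000, 0.02400000)
m·(v₁−v₀)/dt = (2.8000, -0.3000, 1.5000)
Δω = ω₁−ω₀ = (0.02400000, 0.07300000, 0.02197333)
precession coupling = (0.0440, -0.0030, 0.0576)
τ = I·(Δω/dt) + ω₀×(Iω₀) = (0.1400, 0.0700, 0.1400)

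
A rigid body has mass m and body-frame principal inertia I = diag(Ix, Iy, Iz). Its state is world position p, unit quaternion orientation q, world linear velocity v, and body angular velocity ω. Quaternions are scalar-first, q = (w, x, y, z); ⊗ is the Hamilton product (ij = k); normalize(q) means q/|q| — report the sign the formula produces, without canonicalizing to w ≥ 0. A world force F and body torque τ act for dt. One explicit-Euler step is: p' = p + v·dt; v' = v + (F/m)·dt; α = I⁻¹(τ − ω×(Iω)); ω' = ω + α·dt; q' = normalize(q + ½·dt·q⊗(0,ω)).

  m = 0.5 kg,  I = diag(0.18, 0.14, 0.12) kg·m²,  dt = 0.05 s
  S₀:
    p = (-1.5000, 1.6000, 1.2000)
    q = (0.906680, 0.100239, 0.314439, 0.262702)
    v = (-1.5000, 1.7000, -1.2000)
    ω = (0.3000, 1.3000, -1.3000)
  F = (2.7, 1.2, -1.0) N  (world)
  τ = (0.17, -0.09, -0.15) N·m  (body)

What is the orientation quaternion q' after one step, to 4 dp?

2q̇ = q⊗(0,ω) = (-0.0973298, -0.4782793, 1.3878053, -1.1427050)
q + ½dt·q⊗(0,ω), renormalized = (0.9033, 0.0882, 0.3488, 0.2339)

q' = (0.9033, 0.0882, 0.3488, 0.2339)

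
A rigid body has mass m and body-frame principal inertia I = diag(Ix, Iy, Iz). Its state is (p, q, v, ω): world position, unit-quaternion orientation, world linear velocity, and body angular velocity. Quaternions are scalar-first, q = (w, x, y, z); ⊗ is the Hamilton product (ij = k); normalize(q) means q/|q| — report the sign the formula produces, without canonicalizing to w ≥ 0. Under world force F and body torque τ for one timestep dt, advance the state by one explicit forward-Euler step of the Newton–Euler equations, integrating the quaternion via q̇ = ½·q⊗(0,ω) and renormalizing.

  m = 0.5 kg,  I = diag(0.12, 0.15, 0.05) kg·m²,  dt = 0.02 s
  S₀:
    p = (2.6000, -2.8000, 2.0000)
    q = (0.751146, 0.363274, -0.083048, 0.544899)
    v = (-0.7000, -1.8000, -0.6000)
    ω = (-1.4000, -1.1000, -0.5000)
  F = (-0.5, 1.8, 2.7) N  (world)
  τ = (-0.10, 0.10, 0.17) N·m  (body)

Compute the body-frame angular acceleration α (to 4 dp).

ω×(Iω) gyroscopic = (-0.0550, 0.0490, 0.0462)
angular accel α = (-0.3750, 0.3400, 2.4760)

α = (-0.3750, 0.3400, 2.4760)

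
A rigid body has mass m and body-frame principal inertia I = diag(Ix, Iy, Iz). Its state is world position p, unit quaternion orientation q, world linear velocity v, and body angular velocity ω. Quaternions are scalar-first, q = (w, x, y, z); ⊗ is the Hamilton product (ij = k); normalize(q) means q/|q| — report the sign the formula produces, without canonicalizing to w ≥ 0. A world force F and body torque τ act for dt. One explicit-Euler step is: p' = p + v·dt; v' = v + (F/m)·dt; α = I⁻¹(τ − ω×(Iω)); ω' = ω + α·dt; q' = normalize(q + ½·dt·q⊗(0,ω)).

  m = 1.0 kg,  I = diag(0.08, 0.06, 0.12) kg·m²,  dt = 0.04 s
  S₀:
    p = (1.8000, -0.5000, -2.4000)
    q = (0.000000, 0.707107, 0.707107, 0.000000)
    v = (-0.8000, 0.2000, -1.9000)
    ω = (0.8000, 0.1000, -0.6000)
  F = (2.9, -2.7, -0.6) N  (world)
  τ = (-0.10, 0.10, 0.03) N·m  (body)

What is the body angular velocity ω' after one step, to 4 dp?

precession coupling ω×(Iω) = (-0.0036, 0.0192, -0.0016)
(τ − ω×Iω)/I = (-1.2050, 1.3467, 0.2633)
ω + α·dt = (0.7518, 0.1539, -0.5895)

ω' = (0.7518, 0.1539, -0.5895)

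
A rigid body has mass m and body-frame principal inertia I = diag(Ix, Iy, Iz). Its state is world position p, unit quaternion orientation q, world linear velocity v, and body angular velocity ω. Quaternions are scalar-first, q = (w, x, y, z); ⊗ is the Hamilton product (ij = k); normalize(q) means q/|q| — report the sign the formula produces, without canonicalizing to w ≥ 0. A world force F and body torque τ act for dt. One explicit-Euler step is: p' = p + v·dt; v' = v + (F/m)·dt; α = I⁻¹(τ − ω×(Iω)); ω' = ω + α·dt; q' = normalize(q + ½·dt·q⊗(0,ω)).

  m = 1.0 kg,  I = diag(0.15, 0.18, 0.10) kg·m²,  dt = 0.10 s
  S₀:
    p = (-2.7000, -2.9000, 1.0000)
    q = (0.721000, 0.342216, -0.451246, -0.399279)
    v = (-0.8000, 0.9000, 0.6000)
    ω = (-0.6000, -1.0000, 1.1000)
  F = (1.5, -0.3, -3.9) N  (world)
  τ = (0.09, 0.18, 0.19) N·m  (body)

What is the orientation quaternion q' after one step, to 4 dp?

q' = (0.7283, 0.2749, -0.4926, -0.3890)

Hamilton product q⊗(0,ω) = (0.1932905, -1.3282496, -0.8578702, 0.1801364)
q' = normalize(q + ½dt·q⊗(0,ω)) = (0.7283, 0.2749, -0.4926, -0.3890)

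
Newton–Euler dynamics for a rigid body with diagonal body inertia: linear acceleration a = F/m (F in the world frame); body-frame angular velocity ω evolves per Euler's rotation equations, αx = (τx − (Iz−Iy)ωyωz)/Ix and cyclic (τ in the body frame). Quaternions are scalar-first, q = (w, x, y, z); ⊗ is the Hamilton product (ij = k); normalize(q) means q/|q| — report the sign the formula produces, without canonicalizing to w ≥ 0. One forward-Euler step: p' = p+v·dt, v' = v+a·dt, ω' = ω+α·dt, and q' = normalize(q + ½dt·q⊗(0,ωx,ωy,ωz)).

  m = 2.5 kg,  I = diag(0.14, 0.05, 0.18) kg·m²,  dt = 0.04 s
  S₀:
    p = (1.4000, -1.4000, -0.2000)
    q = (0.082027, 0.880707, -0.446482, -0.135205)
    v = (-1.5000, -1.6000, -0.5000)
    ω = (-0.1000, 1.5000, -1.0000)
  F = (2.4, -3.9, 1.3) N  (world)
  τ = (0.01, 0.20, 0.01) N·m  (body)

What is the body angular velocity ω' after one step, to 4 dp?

ω' = (-0.0414, 1.6632, -1.0008)

α = I⁻¹(τ − ω×Iω) = (1.4643, 4.0800, -0.0194)
ω + α·dt = (-0.0414, 1.6632, -1.0008)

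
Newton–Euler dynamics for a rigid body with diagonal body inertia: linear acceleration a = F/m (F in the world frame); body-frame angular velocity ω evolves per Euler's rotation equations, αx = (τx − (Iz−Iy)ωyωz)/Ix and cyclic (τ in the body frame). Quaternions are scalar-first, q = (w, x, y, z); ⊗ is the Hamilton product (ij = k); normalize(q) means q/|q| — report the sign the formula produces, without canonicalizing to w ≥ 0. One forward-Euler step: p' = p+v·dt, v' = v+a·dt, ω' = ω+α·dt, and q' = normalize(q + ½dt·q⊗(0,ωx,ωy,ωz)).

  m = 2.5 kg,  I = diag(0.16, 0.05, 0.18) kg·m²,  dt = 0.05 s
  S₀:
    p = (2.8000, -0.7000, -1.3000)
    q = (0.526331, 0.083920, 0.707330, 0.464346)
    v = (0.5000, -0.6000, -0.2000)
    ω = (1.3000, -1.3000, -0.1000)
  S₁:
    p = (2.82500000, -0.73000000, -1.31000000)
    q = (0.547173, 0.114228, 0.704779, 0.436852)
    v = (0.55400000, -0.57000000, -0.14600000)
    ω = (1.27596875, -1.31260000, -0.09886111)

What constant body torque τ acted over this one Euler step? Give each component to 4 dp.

ω₁ − ω₀ = (-0.02403125, -0.01260000, 0.00113889)
gyro term ω₀×Iω₀ = (0.0169, 0.0026, 0.1859)
τ = I·(Δω/dt) + ω₀×(Iω₀) = (-0.0600, -0.0100, 0.1900)

τ = (-0.0600, -0.0100, 0.1900)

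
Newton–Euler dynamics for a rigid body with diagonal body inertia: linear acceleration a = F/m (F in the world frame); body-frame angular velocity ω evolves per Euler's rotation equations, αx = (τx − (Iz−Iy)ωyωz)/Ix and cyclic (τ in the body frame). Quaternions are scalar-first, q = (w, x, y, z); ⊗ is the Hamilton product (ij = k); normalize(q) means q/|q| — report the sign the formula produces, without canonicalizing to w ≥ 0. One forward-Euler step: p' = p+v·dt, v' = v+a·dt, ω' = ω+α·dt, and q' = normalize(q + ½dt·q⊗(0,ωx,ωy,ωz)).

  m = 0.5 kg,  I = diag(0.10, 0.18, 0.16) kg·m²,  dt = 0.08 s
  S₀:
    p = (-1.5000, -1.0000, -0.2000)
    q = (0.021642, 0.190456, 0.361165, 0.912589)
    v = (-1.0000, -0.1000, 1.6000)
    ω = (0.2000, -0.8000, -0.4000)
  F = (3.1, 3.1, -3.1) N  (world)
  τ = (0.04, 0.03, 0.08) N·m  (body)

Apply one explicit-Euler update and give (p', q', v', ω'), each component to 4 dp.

p' = (-1.5800, -1.0080, -0.0720)
q' = (0.0462, 0.2139, 0.3706, 0.9027)
v' = (-0.5040, 0.3960, 1.1040)
ω' = (0.2371, -0.7888, -0.3536)

angular accel α = (0.4640, 0.1400, 0.5800)
ω + α·dt = (0.2371, -0.7888, -0.3536)
2q̇ = q⊗(0,ω) = (0.6158764, 0.5899336, 0.2413866, -0.2332546)
updated quaternion q' = (0.0462, 0.2139, 0.3706, 0.9027)
p' = p + v·dt = (-1.5800, -1.0080, -0.0720)
new velocity v' = (-0.5040, 0.3960, 1.1040)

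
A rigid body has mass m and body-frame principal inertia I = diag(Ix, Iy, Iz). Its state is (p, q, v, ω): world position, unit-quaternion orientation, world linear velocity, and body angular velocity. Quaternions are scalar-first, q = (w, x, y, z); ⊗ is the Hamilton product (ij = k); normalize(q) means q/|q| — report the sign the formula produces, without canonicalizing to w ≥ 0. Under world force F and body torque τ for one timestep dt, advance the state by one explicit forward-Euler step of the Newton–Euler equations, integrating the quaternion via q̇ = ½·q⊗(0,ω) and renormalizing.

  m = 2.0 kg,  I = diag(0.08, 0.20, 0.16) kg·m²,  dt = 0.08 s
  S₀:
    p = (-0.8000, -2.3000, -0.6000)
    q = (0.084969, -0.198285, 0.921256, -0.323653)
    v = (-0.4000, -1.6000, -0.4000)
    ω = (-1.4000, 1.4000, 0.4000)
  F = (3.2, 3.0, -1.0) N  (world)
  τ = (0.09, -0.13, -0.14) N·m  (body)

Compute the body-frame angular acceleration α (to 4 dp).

gyro term ω×Iω = (-0.0224, 0.0448, -0.2352)
α = I⁻¹(τ − ω×Iω) = (1.4050, -0.8740, 0.5950)

α = (1.4050, -0.8740, 0.5950)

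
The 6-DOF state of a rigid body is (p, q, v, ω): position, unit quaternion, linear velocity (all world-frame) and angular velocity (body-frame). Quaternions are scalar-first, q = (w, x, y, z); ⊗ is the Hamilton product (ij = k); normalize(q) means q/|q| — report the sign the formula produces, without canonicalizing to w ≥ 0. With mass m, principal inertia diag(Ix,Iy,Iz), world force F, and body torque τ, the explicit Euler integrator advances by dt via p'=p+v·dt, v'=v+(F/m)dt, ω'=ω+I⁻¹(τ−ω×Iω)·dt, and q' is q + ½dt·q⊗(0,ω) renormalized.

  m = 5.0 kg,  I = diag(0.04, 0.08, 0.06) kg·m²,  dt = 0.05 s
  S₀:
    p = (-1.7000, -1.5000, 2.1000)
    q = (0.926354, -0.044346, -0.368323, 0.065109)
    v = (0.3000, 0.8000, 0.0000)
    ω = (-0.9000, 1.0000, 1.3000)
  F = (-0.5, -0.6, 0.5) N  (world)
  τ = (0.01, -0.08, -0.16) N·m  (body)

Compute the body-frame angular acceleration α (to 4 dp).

gyro term ω×Iω = (-0.0260, 0.0234, -0.0360)
angular accel α = (0.9000, -1.2925, -2.0667)

α = (0.9000, -1.2925, -2.0667)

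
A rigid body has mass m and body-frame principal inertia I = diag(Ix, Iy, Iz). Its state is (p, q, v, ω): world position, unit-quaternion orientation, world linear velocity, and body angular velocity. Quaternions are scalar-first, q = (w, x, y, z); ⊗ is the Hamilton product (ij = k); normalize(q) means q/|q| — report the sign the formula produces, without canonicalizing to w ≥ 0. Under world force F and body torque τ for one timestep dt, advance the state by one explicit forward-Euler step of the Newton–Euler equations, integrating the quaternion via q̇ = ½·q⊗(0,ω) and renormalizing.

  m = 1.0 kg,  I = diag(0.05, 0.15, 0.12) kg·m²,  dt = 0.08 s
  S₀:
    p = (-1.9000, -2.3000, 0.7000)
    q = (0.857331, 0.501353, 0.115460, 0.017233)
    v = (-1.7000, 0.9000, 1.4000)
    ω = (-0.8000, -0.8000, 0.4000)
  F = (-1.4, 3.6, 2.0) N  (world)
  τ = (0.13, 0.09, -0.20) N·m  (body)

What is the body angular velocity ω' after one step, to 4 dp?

ω×(Iω) gyroscopic = (0.0096, 0.0224, 0.0640)
α = I⁻¹(τ − ω×Iω) = (2.4080, 0.4507, -2.2000)
ω' = ω + α·dt = (-0.6074, -0.7639, 0.2240)

ω' = (-0.6074, -0.7639, 0.2240)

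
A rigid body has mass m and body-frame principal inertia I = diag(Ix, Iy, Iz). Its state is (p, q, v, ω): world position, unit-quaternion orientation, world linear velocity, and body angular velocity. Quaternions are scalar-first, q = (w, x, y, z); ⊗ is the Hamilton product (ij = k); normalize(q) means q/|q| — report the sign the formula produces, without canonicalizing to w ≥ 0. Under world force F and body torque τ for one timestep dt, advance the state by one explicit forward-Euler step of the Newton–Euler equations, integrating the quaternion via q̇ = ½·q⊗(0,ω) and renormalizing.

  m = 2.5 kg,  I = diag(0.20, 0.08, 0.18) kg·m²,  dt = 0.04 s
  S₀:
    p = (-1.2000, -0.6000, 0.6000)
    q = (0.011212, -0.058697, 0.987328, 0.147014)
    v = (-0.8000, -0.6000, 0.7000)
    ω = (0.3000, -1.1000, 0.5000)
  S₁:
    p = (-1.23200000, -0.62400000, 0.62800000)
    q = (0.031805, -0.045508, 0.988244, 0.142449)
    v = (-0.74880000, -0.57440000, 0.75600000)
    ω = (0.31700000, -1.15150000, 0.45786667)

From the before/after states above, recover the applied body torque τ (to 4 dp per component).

ω₁ − ω₀ = (0.01700000, -0.05150000, -0.04213333)
ω₀×(Iω₀) = (-0.0550, 0.0030, 0.0396)
τ = I·(Δω/dt) + ω₀×(Iω₀) = (0.0300, -0.1000, -0.1500)

τ = (0.0300, -0.1000, -0.1500)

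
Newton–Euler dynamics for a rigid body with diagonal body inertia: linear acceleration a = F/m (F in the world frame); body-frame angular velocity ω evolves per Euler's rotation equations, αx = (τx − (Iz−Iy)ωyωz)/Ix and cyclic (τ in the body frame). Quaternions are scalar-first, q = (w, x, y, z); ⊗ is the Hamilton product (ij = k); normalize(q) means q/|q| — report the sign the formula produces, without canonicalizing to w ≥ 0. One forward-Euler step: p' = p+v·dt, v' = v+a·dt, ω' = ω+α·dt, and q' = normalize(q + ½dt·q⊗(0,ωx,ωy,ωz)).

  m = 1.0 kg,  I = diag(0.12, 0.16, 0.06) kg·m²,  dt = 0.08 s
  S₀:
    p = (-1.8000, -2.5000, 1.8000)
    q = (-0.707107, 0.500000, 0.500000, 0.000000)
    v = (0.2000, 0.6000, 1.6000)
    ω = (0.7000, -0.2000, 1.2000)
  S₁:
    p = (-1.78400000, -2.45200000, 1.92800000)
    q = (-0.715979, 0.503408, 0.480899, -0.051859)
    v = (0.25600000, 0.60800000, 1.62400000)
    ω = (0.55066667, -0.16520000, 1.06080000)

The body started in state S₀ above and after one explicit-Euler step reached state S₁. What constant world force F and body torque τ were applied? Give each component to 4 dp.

velocity change Δv = (0.05600000, 0.00800000, 0.02400000)
m·(v₁−v₀)/dt = (0.7000, 0.1000, 0.3000)
rate change Δω = (-0.14933333, 0.03480000, -0.13920000)
gyro term ω₀×Iω₀ = (0.0240, 0.0504, -0.0056)
applied torque τ = (-0.2000, 0.1200, -0.1100)

F = (0.7000, 0.1000, 0.3000)
τ = (-0.2000, 0.1200, -0.1100)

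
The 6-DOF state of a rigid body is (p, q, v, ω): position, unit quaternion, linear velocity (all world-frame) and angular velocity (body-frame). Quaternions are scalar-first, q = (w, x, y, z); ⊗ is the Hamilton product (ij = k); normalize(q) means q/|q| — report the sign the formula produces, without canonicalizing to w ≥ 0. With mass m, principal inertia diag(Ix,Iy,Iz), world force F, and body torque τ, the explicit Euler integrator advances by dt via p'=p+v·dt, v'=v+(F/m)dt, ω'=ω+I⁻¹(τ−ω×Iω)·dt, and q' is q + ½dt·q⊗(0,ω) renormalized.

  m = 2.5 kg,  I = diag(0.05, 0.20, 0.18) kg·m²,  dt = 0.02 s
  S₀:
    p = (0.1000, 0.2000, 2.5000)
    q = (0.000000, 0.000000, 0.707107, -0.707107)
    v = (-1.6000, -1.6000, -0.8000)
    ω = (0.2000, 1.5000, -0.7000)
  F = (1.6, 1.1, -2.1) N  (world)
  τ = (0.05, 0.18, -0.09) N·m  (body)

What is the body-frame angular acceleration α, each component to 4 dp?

precession coupling ω×(Iω) = (0.0210, 0.0182, 0.0450)
α = I⁻¹(τ − ω×Iω) = (0.5800, 0.8090, -0.7500)

α = (0.5800, 0.8090, -0.7500)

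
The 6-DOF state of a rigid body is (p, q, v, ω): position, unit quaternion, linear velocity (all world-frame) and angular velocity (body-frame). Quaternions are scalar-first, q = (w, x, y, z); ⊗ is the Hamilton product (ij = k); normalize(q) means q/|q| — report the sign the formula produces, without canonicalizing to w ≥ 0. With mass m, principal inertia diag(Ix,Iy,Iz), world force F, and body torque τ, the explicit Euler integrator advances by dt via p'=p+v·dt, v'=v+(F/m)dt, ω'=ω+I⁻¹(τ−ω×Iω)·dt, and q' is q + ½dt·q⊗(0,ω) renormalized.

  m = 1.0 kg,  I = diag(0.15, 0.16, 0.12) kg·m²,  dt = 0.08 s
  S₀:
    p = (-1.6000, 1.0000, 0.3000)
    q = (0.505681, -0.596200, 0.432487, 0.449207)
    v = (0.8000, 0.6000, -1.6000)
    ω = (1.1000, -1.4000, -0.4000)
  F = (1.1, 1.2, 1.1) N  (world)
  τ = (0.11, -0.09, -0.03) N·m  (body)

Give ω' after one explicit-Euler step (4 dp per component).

ω' = (1.1706, -1.4384, -0.4097)

gyro term ω×Iω = (-0.0224, -0.0132, -0.0154)
α = I⁻¹(τ − ω×Iω) = (0.8827, -0.4800, -0.1217)
new body rate ω' = (1.1706, -1.4384, -0.4097)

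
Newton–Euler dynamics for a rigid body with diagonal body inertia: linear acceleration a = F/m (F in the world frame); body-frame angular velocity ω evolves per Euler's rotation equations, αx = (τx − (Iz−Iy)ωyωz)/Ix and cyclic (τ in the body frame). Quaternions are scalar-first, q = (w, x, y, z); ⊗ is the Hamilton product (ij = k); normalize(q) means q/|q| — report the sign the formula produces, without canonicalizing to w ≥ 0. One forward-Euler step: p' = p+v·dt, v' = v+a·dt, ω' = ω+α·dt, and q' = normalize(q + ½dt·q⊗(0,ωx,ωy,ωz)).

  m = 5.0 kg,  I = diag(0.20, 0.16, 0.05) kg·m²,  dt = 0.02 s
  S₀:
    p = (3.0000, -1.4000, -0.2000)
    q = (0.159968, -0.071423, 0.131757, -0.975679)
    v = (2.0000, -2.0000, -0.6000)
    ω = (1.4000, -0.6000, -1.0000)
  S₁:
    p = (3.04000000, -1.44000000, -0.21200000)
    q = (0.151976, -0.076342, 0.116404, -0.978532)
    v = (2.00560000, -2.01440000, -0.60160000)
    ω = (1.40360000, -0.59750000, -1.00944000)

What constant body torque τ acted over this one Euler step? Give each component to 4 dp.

Δω = ω₁−ω₀ = (0.00360000, 0.00250000, -0.00944000)
gyro term ω₀×Iω₀ = (-0.0660, -0.2100, 0.0336)
I·α + gyro = (-0.0300, -0.1900, 0.0100)

τ = (-0.0300, -0.1900, 0.0100)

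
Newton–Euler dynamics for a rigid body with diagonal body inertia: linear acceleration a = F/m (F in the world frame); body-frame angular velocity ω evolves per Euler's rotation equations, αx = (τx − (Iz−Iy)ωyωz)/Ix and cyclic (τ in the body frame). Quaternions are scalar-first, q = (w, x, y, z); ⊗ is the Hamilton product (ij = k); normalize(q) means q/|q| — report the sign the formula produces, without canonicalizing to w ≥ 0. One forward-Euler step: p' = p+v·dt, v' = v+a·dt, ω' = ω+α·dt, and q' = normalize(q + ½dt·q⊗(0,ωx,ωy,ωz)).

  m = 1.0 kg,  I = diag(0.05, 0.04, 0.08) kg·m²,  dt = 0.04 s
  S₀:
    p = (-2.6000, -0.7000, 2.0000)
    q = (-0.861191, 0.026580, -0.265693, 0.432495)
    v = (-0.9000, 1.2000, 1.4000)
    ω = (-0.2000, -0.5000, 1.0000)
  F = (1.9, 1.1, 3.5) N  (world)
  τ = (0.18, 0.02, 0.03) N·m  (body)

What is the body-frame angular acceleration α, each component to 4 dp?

α = (4.0000, 0.3500, 0.3875)

precession coupling ω×(Iω) = (-0.0200, 0.0060, -0.0010)
angular accel α = (4.0000, 0.3500, 0.3875)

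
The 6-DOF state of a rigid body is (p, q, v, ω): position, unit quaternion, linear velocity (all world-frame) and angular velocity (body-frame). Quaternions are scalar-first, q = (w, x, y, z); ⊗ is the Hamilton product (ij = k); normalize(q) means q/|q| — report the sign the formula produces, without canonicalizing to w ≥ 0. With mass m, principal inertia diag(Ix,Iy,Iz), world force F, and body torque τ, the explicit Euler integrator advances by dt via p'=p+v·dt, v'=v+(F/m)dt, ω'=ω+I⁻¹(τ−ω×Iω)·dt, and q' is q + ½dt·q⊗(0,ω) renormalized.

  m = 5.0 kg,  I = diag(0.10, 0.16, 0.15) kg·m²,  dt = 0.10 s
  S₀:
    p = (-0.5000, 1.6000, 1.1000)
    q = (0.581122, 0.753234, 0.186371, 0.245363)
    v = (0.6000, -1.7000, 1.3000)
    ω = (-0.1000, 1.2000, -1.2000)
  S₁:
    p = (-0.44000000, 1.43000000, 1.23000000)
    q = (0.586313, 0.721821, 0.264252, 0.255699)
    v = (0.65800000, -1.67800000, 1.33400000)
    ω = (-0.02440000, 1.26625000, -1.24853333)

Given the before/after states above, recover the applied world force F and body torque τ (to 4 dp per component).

rate change Δω = (0.07560000, 0.06625000, -0.04853333)
precession coupling = (0.0144, -0.0060, -0.0072)
I·α + gyro = (0.0900, 0.1000, -0.0800)
velocity change Δv = (0.05800000, 0.02200000, 0.03400000)
F = m·Δv/dt = (2.9000, 1.1000, 1.7000)

F = (2.9000, 1.1000, 1.7000)
τ = (0.0900, 0.1000, -0.0800)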